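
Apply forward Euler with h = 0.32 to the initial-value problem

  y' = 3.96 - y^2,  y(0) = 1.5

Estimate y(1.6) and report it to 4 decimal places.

1.9903

Euler: y_{n+1} = y_n + h·f(t_n, y_n).
t=0.000000, y=1.500000: f=1.710000 → y ← 1.500000 + 0.32·1.710000 = 2.047200
t=0.320000, y=2.047200: f=-0.231028 → y ← 2.047200 + 0.32·(-0.231028) = 1.973271
t=0.640000, y=1.973271: f=0.066201 → y ← 1.973271 + 0.32·0.066201 = 1.994455
t=0.960000, y=1.994455: f=-0.017853 → y ← 1.994455 + 0.32·(-0.017853) = 1.988743
t=1.280000, y=1.988743: f=0.004903 → y ← 1.988743 + 0.32·0.004903 = 1.990312
y(1.6) ≈ 1.9903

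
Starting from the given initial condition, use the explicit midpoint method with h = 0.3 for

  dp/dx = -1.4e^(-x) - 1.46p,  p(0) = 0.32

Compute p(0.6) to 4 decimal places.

Midpoint: k1 = f(x_n, p_n); k2 = f(x_n + h/2, p_n + (h/2)·k1); p_{n+1} = p_n + h·k2.
x=0.000000, p=0.320000:
  k1 = f(0.000000, 0.320000) = -1.867200
  k2 = f(0.150000, 0.039920) = -1.263274
  p ← 0.320000 + 0.3·(-1.263274) = -0.058982
x=0.300000, p=-0.058982:
  k1 = f(0.300000, -0.058982) = -0.951031
  k2 = f(0.450000, -0.201637) = -0.598289
  p ← -0.058982 + 0.3·(-0.598289) = -0.238469
p(0.6) ≈ -0.2385

-0.2385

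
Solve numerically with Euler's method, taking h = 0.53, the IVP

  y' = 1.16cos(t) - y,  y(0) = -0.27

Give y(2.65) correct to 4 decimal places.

-0.1812

Euler: y_{n+1} = y_n + h·f(t_n, y_n).
t=0.000000, y=-0.270000: f=1.430000 → y ← -0.270000 + 0.53·1.430000 = 0.487900
t=0.530000, y=0.487900: f=0.512956 → y ← 0.487900 + 0.53·0.512956 = 0.759767
t=1.060000, y=0.759767: f=-0.192675 → y ← 0.759767 + 0.53·(-0.192675) = 0.657649
t=1.590000, y=0.657649: f=-0.679924 → y ← 0.657649 + 0.53·(-0.679924) = 0.297289
t=2.120000, y=0.297289: f=-0.902819 → y ← 0.297289 + 0.53·(-0.902819) = -0.181205
y(2.65) ≈ -0.1812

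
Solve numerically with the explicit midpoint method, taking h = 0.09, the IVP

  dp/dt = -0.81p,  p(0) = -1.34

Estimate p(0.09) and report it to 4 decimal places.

Midpoint: k1 = f(t_n, p_n); k2 = f(t_n + h/2, p_n + (h/2)·k1); p_{n+1} = p_n + h·k2.
t=0.000000, p=-1.340000:
  k1 = f(0.000000, -1.340000) = 1.085400
  k2 = f(0.045000, -1.291157) = 1.045837
  p ← -1.340000 + 0.09·1.045837 = -1.245875
p(0.09) ≈ -1.2459

-1.2459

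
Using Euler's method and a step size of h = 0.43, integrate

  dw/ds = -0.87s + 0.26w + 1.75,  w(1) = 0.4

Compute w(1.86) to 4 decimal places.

Euler: w_{n+1} = w_n + h·f(s_n, w_n).
s=1.000000, w=0.400000: f=0.984000 → w ← 0.400000 + 0.43·0.984000 = 0.823120
s=1.430000, w=0.823120: f=0.719911 → w ← 0.823120 + 0.43·0.719911 = 1.132682
w(1.86) ≈ 1.1327

1.1327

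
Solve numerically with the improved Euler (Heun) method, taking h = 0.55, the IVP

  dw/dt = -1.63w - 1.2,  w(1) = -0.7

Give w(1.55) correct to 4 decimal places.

Heun: k1 = f(t_n, w_n); k2 = f(t_n + h, w_n + h·k1); w_{n+1} = w_n + (h/2)·(k1 + k2).
t=1.000000, w=-0.700000:
  k1 = f(1.000000, -0.700000) = -0.059000
  k2 = f(1.550000, -0.732450) = -0.006107
  w ← -0.700000 + (0.55/2)·(-0.059000 + (-0.006107)) = -0.717904
w(1.55) ≈ -0.7179

-0.7179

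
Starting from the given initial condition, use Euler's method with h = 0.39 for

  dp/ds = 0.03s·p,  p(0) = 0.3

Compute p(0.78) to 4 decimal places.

Euler: p_{n+1} = p_n + h·f(s_n, p_n).
s=0.000000, p=0.300000: f=0.000000 → p ← 0.300000 + 0.39·0.000000 = 0.300000
s=0.390000, p=0.300000: f=0.003510 → p ← 0.300000 + 0.39·0.003510 = 0.301369
p(0.78) ≈ 0.3014

0.3014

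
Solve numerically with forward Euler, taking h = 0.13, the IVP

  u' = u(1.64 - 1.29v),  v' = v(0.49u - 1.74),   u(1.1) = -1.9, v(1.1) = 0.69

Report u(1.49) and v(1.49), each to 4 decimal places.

-2.7632, 0.1798

Euler on (u,v): u_{n+1} = u_n + h·u', v_{n+1} = v_n + h·v'.
1.100000: (-1.900000, 0.690000); f=(-1.424810, -1.842990) → (-2.085225, 0.450411)
1.230000: (-2.085225, 0.450411); f=(-2.208190, -1.243928) → (-2.372290, 0.288701)
1.360000: (-2.372290, 0.288701); f=(-3.007058, -0.837931) → (-2.763208, 0.179770)
(u(1.49), v(1.49)) ≈ (-2.7632, 0.1798)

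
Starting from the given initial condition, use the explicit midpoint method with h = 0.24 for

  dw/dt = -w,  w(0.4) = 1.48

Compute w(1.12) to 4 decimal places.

0.7264

Midpoint: k1 = f(t_n, w_n); k2 = f(t_n + h/2, w_n + (h/2)·k1); w_{n+1} = w_n + h·k2.
t=0.400000, w=1.480000:
  k1 = f(0.400000, 1.480000) = -1.480000
  k2 = f(0.520000, 1.302400) = -1.302400
  w ← 1.480000 + 0.24·(-1.302400) = 1.167424
t=0.640000, w=1.167424:
  k1 = f(0.640000, 1.167424) = -1.167424
  k2 = f(0.760000, 1.027333) = -1.027333
  w ← 1.167424 + 0.24·(-1.027333) = 0.920864
t=0.880000, w=0.920864:
  k1 = f(0.880000, 0.920864) = -0.920864
  k2 = f(1.000000, 0.810360) = -0.810360
  w ← 0.920864 + 0.24·(-0.810360) = 0.726378
w(1.12) ≈ 0.7264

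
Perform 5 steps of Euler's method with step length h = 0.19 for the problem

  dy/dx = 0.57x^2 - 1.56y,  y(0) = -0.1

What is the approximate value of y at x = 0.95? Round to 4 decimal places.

Euler: y_{n+1} = y_n + h·f(x_n, y_n).
x=0.000000, y=-0.100000: f=0.156000 → y ← -0.100000 + 0.19·0.156000 = -0.070360
x=0.190000, y=-0.070360: f=0.130339 → y ← -0.070360 + 0.19·0.130339 = -0.045596
x=0.380000, y=-0.045596: f=0.153437 → y ← -0.045596 + 0.19·0.153437 = -0.016443
x=0.570000, y=-0.016443: f=0.210843 → y ← -0.016443 + 0.19·0.210843 = 0.023618
x=0.760000, y=0.023618: f=0.292388 → y ← 0.023618 + 0.19·0.292388 = 0.079171
y(0.95) ≈ 0.0792

0.0792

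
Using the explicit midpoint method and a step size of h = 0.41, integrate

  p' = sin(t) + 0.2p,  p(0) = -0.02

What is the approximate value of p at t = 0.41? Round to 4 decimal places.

0.0618

Midpoint: k1 = f(t_n, p_n); k2 = f(t_n + h/2, p_n + (h/2)·k1); p_{n+1} = p_n + h·k2.
t=0.000000, p=-0.020000:
  k1 = f(0.000000, -0.020000) = -0.004000
  k2 = f(0.205000, -0.020820) = 0.199403
  p ← -0.020000 + 0.41·0.199403 = 0.061755
p(0.41) ≈ 0.0618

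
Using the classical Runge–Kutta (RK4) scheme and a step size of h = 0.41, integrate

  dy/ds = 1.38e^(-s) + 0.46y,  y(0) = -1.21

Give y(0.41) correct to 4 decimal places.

RK4: k1 = f(s_n, y_n); k2 = f(s_n + h/2, y_n + (h/2)·k1); k3 = f(s_n + h/2, y_n + (h/2)·k2); k4 = f(s_n + h, y_n + h·k3); y_{n+1} = y_n + (h/6)·(k1 + 2k2 + 2k3 + k4).
s=0.000000, y=-1.210000:
  k1 = f(0.000000, -1.210000) = 0.823400
  k2 = f(0.205000, -1.041203) = 0.645260
  k3 = f(0.205000, -1.077722) = 0.628461
  k4 = f(0.410000, -0.952331) = 0.477765
  y ← -1.210000 + (0.41/6)·(k1 + 2k2 + 2k3 + k4) = -0.947012
y(0.41) ≈ -0.9470

-0.9470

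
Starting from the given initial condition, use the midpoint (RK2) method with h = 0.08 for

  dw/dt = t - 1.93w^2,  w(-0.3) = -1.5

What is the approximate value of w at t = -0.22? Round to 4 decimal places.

-1.9595

Midpoint: k1 = f(t_n, w_n); k2 = f(t_n + h/2, w_n + (h/2)·k1); w_{n+1} = w_n + h·k2.
t=-0.300000, w=-1.500000:
  k1 = f(-0.300000, -1.500000) = -4.642500
  k2 = f(-0.260000, -1.685700) = -5.744258
  w ← -1.500000 + 0.08·(-5.744258) = -1.959541
w(-0.22) ≈ -1.9595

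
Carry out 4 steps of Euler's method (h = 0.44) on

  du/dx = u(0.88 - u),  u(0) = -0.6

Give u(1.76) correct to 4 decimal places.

Euler: u_{n+1} = u_n + h·f(x_n, u_n).
x=0.000000, u=-0.600000: f=-0.888000 → u ← -0.600000 + 0.44·(-0.888000) = -0.990720
x=0.440000, u=-0.990720: f=-1.853360 → u ← -0.990720 + 0.44·(-1.853360) = -1.806198
x=0.880000, u=-1.806198: f=-4.851807 → u ← -1.806198 + 0.44·(-4.851807) = -3.940993
x=1.320000, u=-3.940993: f=-18.999502 → u ← -3.940993 + 0.44·(-18.999502) = -12.300774
u(1.76) ≈ -12.3008

-12.3008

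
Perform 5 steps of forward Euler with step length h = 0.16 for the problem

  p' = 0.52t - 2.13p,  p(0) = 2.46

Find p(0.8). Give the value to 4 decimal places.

Euler: p_{n+1} = p_n + h·f(t_n, p_n).
t=0.000000, p=2.460000: f=-5.239800 → p ← 2.460000 + 0.16·(-5.239800) = 1.621632
t=0.160000, p=1.621632: f=-3.370876 → p ← 1.621632 + 0.16·(-3.370876) = 1.082292
t=0.320000, p=1.082292: f=-2.138882 → p ← 1.082292 + 0.16·(-2.138882) = 0.740071
t=0.480000, p=0.740071: f=-1.326751 → p ← 0.740071 + 0.16·(-1.326751) = 0.527791
t=0.640000, p=0.527791: f=-0.791394 → p ← 0.527791 + 0.16·(-0.791394) = 0.401168
p(0.8) ≈ 0.4012

0.4012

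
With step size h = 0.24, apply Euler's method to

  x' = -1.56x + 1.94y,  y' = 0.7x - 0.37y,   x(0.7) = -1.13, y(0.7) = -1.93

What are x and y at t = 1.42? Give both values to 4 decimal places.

-2.1481, -2.1847

Euler on (x,y): x_{n+1} = x_n + h·x', y_{n+1} = y_n + h·y'.
0.700000: (-1.130000, -1.930000); f=(-1.981400, -0.076900) → (-1.605536, -1.948456)
0.940000: (-1.605536, -1.948456); f=(-1.275368, -0.402946) → (-1.911624, -2.045163)
1.180000: (-1.911624, -2.045163); f=(-0.985482, -0.581427) → (-2.148140, -2.184706)
(x(1.42), y(1.42)) ≈ (-2.1481, -2.1847)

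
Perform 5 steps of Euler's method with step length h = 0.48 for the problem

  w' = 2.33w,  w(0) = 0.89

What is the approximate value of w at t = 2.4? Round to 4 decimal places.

Euler: w_{n+1} = w_n + h·f(t_n, w_n).
t=0.000000, w=0.890000: f=2.073700 → w ← 0.890000 + 0.48·2.073700 = 1.885376
t=0.480000, w=1.885376: f=4.392926 → w ← 1.885376 + 0.48·4.392926 = 3.993981
t=0.960000, w=3.993981: f=9.305975 → w ← 3.993981 + 0.48·9.305975 = 8.460848
t=1.440000, w=8.460848: f=19.713777 → w ← 8.460848 + 0.48·19.713777 = 17.923461
t=1.920000, w=17.923461: f=41.761664 → w ← 17.923461 + 0.48·41.761664 = 37.969060
w(2.4) ≈ 37.9691

37.9691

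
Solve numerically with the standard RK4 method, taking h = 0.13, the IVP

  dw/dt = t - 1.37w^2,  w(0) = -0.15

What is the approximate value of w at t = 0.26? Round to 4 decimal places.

RK4: k1 = f(t_n, w_n); k2 = f(t_n + h/2, w_n + (h/2)·k1); k3 = f(t_n + h/2, w_n + (h/2)·k2); k4 = f(t_n + h, w_n + h·k3); w_{n+1} = w_n + (h/6)·(k1 + 2k2 + 2k3 + k4).
t=0.000000, w=-0.150000:
  k1 = f(0.000000, -0.150000) = -0.030825
  k2 = f(0.065000, -0.152004) = 0.033346
  k3 = f(0.065000, -0.147833) = 0.035059
  k4 = f(0.130000, -0.145442) = 0.101020
  w ← -0.150000 + (0.13/6)·(k1 + 2k2 + 2k3 + k4) = -0.145515
t=0.130000, w=-0.145515:
  k1 = f(0.130000, -0.145515) = 0.100991
  k2 = f(0.195000, -0.138950) = 0.168549
  k3 = f(0.195000, -0.134559) = 0.170195
  k4 = f(0.260000, -0.123390) = 0.239142
  w ← -0.145515 + (0.13/6)·(k1 + 2k2 + 2k3 + k4) = -0.123466
w(0.26) ≈ -0.1235

-0.1235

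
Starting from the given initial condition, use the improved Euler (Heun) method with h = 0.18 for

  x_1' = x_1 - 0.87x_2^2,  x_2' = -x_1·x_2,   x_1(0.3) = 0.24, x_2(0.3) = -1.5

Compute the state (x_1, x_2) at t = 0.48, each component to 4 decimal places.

-0.0821, -1.4765

Heun on (x_1,x_2): k1 = f(t_n, state_n); k2 = f(t_n + h, state_n + h·k1); state_{n+1} = state_n + (h/2)·(k1 + k2).
0.300000: (0.240000, -1.500000)
  k1 = (-1.717500, 0.360000)
  predictor → (-0.069150, -1.435200)
  k2 = (-1.861175, -0.099244)
  → (-0.082081, -1.476532)
(x_1(0.48), x_2(0.48)) ≈ (-0.0821, -1.4765)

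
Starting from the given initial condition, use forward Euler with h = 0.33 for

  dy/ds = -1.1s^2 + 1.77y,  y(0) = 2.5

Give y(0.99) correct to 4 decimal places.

Euler: y_{n+1} = y_n + h·f(s_n, y_n).
s=0.000000, y=2.500000: f=4.425000 → y ← 2.500000 + 0.33·4.425000 = 3.960250
s=0.330000, y=3.960250: f=6.889853 → y ← 3.960250 + 0.33·6.889853 = 6.233901
s=0.660000, y=6.233901: f=10.554845 → y ← 6.233901 + 0.33·10.554845 = 9.717000
y(0.99) ≈ 9.7170

9.7170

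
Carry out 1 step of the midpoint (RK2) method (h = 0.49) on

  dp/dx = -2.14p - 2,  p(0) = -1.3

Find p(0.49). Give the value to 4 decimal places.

-1.1177

Midpoint: k1 = f(x_n, p_n); k2 = f(x_n + h/2, p_n + (h/2)·k1); p_{n+1} = p_n + h·k2.
x=0.000000, p=-1.300000:
  k1 = f(0.000000, -1.300000) = 0.782000
  k2 = f(0.245000, -1.108410) = 0.371997
  p ← -1.300000 + 0.49·0.371997 = -1.117721
p(0.49) ≈ -1.1177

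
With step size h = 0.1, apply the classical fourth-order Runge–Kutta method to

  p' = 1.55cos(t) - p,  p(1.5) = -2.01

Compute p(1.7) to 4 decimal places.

-1.6548

RK4: k1 = f(t_n, p_n); k2 = f(t_n + h/2, p_n + (h/2)·k1); k3 = f(t_n + h/2, p_n + (h/2)·k2); k4 = f(t_n + h, p_n + h·k3); p_{n+1} = p_n + (h/6)·(k1 + 2k2 + 2k3 + k4).
t=1.500000, p=-2.010000:
  k1 = f(1.500000, -2.010000) = 2.119643
  k2 = f(1.550000, -1.904018) = 1.936250
  k3 = f(1.550000, -1.913188) = 1.945419
  k4 = f(1.600000, -1.815458) = 1.770199
  p ← -2.010000 + (0.1/6)·(k1 + 2k2 + 2k3 + k4) = -1.815780
t=1.600000, p=-1.815780:
  k1 = f(1.600000, -1.815780) = 1.770521
  k2 = f(1.650000, -1.727254) = 1.604617
  k3 = f(1.650000, -1.735549) = 1.612912
  k4 = f(1.700000, -1.654489) = 1.454780
  p ← -1.815780 + (0.1/6)·(k1 + 2k2 + 2k3 + k4) = -1.654774
p(1.7) ≈ -1.6548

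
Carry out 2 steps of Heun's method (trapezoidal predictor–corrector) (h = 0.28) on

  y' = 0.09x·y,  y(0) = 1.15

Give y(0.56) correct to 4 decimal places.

Heun: k1 = f(x_n, y_n); k2 = f(x_n + h, y_n + h·k1); y_{n+1} = y_n + (h/2)·(k1 + k2).
x=0.000000, y=1.150000:
  k1 = f(0.000000, 1.150000) = 0.000000
  k2 = f(0.280000, 1.150000) = 0.028980
  y ← 1.150000 + (0.28/2)·(0.000000 + 0.028980) = 1.154057
x=0.280000, y=1.154057:
  k1 = f(0.280000, 1.154057) = 0.029082
  k2 = f(0.560000, 1.162200) = 0.058575
  y ← 1.154057 + (0.28/2)·(0.029082 + 0.058575) = 1.166329
y(0.56) ≈ 1.1663

1.1663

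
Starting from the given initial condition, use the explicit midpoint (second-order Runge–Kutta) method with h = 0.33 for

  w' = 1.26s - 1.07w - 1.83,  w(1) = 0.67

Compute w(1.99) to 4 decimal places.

Midpoint: k1 = f(s_n, w_n); k2 = f(s_n + h/2, w_n + (h/2)·k1); w_{n+1} = w_n + h·k2.
s=1.000000, w=0.670000:
  k1 = f(1.000000, 0.670000) = -1.286900
  k2 = f(1.165000, 0.457661) = -0.851798
  w ← 0.670000 + 0.33·(-0.851798) = 0.388907
s=1.330000, w=0.388907:
  k1 = f(1.330000, 0.388907) = -0.570330
  k2 = f(1.495000, 0.294802) = -0.261738
  w ← 0.388907 + 0.33·(-0.261738) = 0.302533
s=1.660000, w=0.302533:
  k1 = f(1.660000, 0.302533) = -0.062110
  k2 = f(1.825000, 0.292285) = 0.156755
  w ← 0.302533 + 0.33·0.156755 = 0.354262
w(1.99) ≈ 0.3543

0.3543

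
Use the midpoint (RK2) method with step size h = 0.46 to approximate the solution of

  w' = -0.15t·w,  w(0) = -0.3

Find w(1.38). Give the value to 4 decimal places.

Midpoint: k1 = f(t_n, w_n); k2 = f(t_n + h/2, w_n + (h/2)·k1); w_{n+1} = w_n + h·k2.
t=0.000000, w=-0.300000:
  k1 = f(0.000000, -0.300000) = 0.000000
  k2 = f(0.230000, -0.300000) = 0.010350
  w ← -0.300000 + 0.46·0.010350 = -0.295239
t=0.460000, w=-0.295239:
  k1 = f(0.460000, -0.295239) = 0.020371
  k2 = f(0.690000, -0.290554) = 0.030072
  w ← -0.295239 + 0.46·0.030072 = -0.281406
t=0.920000, w=-0.281406:
  k1 = f(0.920000, -0.281406) = 0.038834
  k2 = f(1.150000, -0.272474) = 0.047002
  w ← -0.281406 + 0.46·0.047002 = -0.259785
w(1.38) ≈ -0.2598

-0.2598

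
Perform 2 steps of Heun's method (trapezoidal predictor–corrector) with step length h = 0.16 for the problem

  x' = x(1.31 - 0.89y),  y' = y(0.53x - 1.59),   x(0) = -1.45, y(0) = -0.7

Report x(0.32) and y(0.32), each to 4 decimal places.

Heun on (x,y): k1 = f(t_n, state_n); k2 = f(t_n + h, state_n + h·k1); state_{n+1} = state_n + (h/2)·(k1 + k2).
0.000000: (-1.450000, -0.700000)
  k1 = (-2.802850, 1.650950)
  predictor → (-1.898456, -0.435848)
  k2 = (-3.223397, 1.131541)
  → (-1.932100, -0.477401)
0.160000: (-1.932100, -0.477401)
  k1 = (-3.351974, 1.247932)
  predictor → (-2.468416, -0.277732)
  k2 = (-3.843770, 0.804939)
  → (-2.507759, -0.313171)
(x(0.32), y(0.32)) ≈ (-2.5078, -0.3132)

-2.5078, -0.3132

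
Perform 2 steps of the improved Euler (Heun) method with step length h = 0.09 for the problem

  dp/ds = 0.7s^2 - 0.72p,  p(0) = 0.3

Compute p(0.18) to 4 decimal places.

0.2651

Heun: k1 = f(s_n, p_n); k2 = f(s_n + h, p_n + h·k1); p_{n+1} = p_n + (h/2)·(k1 + k2).
s=0.000000, p=0.300000:
  k1 = f(0.000000, 0.300000) = -0.216000
  k2 = f(0.090000, 0.280560) = -0.196333
  p ← 0.300000 + (0.09/2)·(-0.216000 + (-0.196333)) = 0.281445
s=0.090000, p=0.281445:
  k1 = f(0.090000, 0.281445) = -0.196970
  k2 = f(0.180000, 0.263718) = -0.167197
  p ← 0.281445 + (0.09/2)·(-0.196970 + (-0.167197)) = 0.265057
p(0.18) ≈ 0.2651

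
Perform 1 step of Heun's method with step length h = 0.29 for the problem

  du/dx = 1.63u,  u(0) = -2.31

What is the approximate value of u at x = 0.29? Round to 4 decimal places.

Heun: k1 = f(x_n, u_n); k2 = f(x_n + h, u_n + h·k1); u_{n+1} = u_n + (h/2)·(k1 + k2).
x=0.000000, u=-2.310000:
  k1 = f(0.000000, -2.310000) = -3.765300
  k2 = f(0.290000, -3.401937) = -5.545157
  u ← -2.310000 + (0.29/2)·(-3.765300 + (-5.545157)) = -3.660016
u(0.29) ≈ -3.6600

-3.6600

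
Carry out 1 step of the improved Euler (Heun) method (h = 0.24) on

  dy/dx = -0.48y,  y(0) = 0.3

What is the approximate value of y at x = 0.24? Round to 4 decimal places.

0.2674

Heun: k1 = f(x_n, y_n); k2 = f(x_n + h, y_n + h·k1); y_{n+1} = y_n + (h/2)·(k1 + k2).
x=0.000000, y=0.300000:
  k1 = f(0.000000, 0.300000) = -0.144000
  k2 = f(0.240000, 0.265440) = -0.127411
  y ← 0.300000 + (0.24/2)·(-0.144000 + (-0.127411)) = 0.267431
y(0.24) ≈ 0.2674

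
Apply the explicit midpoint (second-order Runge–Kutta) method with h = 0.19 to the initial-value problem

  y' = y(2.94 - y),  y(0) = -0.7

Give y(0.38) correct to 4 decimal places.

-3.2317

Midpoint: k1 = f(s_n, y_n); k2 = f(s_n + h/2, y_n + (h/2)·k1); y_{n+1} = y_n + h·k2.
s=0.000000, y=-0.700000:
  k1 = f(0.000000, -0.700000) = -2.548000
  k2 = f(0.095000, -0.942060) = -3.657133
  y ← -0.700000 + 0.19·(-3.657133) = -1.394855
s=0.190000, y=-1.394855:
  k1 = f(0.190000, -1.394855) = -6.046496
  k2 = f(0.285000, -1.969272) = -9.667695
  y ← -1.394855 + 0.19·(-9.667695) = -3.231717
y(0.38) ≈ -3.2317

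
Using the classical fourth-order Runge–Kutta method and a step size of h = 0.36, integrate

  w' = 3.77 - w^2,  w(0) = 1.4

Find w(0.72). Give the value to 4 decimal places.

1.8952

RK4: k1 = f(t_n, w_n); k2 = f(t_n + h/2, w_n + (h/2)·k1); k3 = f(t_n + h/2, w_n + (h/2)·k2); k4 = f(t_n + h, w_n + h·k3); w_{n+1} = w_n + (h/6)·(k1 + 2k2 + 2k3 + k4).
t=0.000000, w=1.400000:
  k1 = f(0.000000, 1.400000) = 1.810000
  k2 = f(0.180000, 1.725800) = 0.791614
  k3 = f(0.180000, 1.542491) = 1.390723
  k4 = f(0.360000, 1.900660) = 0.157491
  w ← 1.400000 + (0.36/6)·(k1 + 2k2 + 2k3 + k4) = 1.779930
t=0.360000, w=1.779930:
  k1 = f(0.360000, 1.779930) = 0.601850
  k2 = f(0.540000, 1.888263) = 0.204464
  k3 = f(0.540000, 1.816733) = 0.469480
  k4 = f(0.720000, 1.948943) = -0.028378
  w ← 1.779930 + (0.36/6)·(k1 + 2k2 + 2k3 + k4) = 1.895211
w(0.72) ≈ 1.8952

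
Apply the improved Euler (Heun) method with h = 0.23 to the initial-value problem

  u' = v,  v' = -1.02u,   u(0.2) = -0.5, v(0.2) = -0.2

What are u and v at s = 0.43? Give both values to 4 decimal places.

-0.5325, -0.0773

Heun on (u,v): k1 = f(s_n, state_n); k2 = f(s_n + h, state_n + h·k1); state_{n+1} = state_n + (h/2)·(k1 + k2).
0.200000: (-0.500000, -0.200000)
  k1 = (-0.200000, 0.510000)
  predictor → (-0.546000, -0.082700)
  k2 = (-0.082700, 0.556920)
  → (-0.532510, -0.077304)
(u(0.43), v(0.43)) ≈ (-0.5325, -0.0773)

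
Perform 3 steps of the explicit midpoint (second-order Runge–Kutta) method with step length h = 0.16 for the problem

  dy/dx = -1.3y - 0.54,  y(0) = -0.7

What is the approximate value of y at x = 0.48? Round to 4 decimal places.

Midpoint: k1 = f(x_n, y_n); k2 = f(x_n + h/2, y_n + (h/2)·k1); y_{n+1} = y_n + h·k2.
x=0.000000, y=-0.700000:
  k1 = f(0.000000, -0.700000) = 0.370000
  k2 = f(0.080000, -0.670400) = 0.331520
  y ← -0.700000 + 0.16·0.331520 = -0.646957
x=0.160000, y=-0.646957:
  k1 = f(0.160000, -0.646957) = 0.301044
  k2 = f(0.240000, -0.622873) = 0.269735
  y ← -0.646957 + 0.16·0.269735 = -0.603799
x=0.320000, y=-0.603799:
  k1 = f(0.320000, -0.603799) = 0.244939
  k2 = f(0.400000, -0.584204) = 0.219465
  y ← -0.603799 + 0.16·0.219465 = -0.568685
y(0.48) ≈ -0.5687

-0.5687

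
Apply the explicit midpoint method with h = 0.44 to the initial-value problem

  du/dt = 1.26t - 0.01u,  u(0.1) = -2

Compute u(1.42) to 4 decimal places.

-0.7151

Midpoint: k1 = f(t_n, u_n); k2 = f(t_n + h/2, u_n + (h/2)·k1); u_{n+1} = u_n + h·k2.
t=0.100000, u=-2.000000:
  k1 = f(0.100000, -2.000000) = 0.146000
  k2 = f(0.320000, -1.967880) = 0.422879
  u ← -2.000000 + 0.44·0.422879 = -1.813933
t=0.540000, u=-1.813933:
  k1 = f(0.540000, -1.813933) = 0.698539
  k2 = f(0.760000, -1.660255) = 0.974203
  u ← -1.813933 + 0.44·0.974203 = -1.385284
t=0.980000, u=-1.385284:
  k1 = f(0.980000, -1.385284) = 1.248653
  k2 = f(1.200000, -1.110581) = 1.523106
  u ← -1.385284 + 0.44·1.523106 = -0.715118
u(1.42) ≈ -0.7151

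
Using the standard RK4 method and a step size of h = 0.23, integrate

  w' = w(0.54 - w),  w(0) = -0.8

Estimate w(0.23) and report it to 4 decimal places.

RK4: k1 = f(t_n, w_n); k2 = f(t_n + h/2, w_n + (h/2)·k1); k3 = f(t_n + h/2, w_n + (h/2)·k2); k4 = f(t_n + h, w_n + h·k3); w_{n+1} = w_n + (h/6)·(k1 + 2k2 + 2k3 + k4).
t=0.000000, w=-0.800000:
  k1 = f(0.000000, -0.800000) = -1.072000
  k2 = f(0.115000, -0.923280) = -1.351017
  k3 = f(0.115000, -0.955367) = -1.428624
  k4 = f(0.230000, -1.128584) = -1.883136
  w ← -0.800000 + (0.23/6)·(k1 + 2k2 + 2k3 + k4) = -1.126386
w(0.23) ≈ -1.1264

-1.1264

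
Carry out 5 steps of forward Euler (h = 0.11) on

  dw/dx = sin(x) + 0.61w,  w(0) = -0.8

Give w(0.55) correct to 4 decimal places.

-0.9800

Euler: w_{n+1} = w_n + h·f(x_n, w_n).
x=0.000000, w=-0.800000: f=-0.488000 → w ← -0.800000 + 0.11·(-0.488000) = -0.853680
x=0.110000, w=-0.853680: f=-0.410966 → w ← -0.853680 + 0.11·(-0.410966) = -0.898886
x=0.220000, w=-0.898886: f=-0.330091 → w ← -0.898886 + 0.11·(-0.330091) = -0.935196
x=0.330000, w=-0.935196: f=-0.246427 → w ← -0.935196 + 0.11·(-0.246427) = -0.962303
x=0.440000, w=-0.962303: f=-0.161066 → w ← -0.962303 + 0.11·(-0.161066) = -0.980020
w(0.55) ≈ -0.9800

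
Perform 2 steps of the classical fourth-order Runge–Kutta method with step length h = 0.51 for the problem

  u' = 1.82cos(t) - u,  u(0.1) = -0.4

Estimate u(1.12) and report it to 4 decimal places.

0.7110

RK4: k1 = f(t_n, u_n); k2 = f(t_n + h/2, u_n + (h/2)·k1); k3 = f(t_n + h/2, u_n + (h/2)·k2); k4 = f(t_n + h, u_n + h·k3); u_{n+1} = u_n + (h/6)·(k1 + 2k2 + 2k3 + k4).
t=0.100000, u=-0.400000:
  k1 = f(0.100000, -0.400000) = 2.210908
  k2 = f(0.355000, 0.163781) = 1.542735
  k3 = f(0.355000, -0.006603) = 1.713119
  k4 = f(0.610000, 0.473691) = 1.018069
  u ← -0.400000 + (0.51/6)·(k1 + 2k2 + 2k3 + k4) = 0.427958
t=0.610000, u=0.427958:
  k1 = f(0.610000, 0.427958) = 1.063801
  k2 = f(0.865000, 0.699228) = 0.481297
  k3 = f(0.865000, 0.550689) = 0.629836
  k4 = f(1.120000, 0.749175) = 0.043768
  u ← 0.427958 + (0.51/6)·(k1 + 2k2 + 2k3 + k4) = 0.710994
u(1.12) ≈ 0.7110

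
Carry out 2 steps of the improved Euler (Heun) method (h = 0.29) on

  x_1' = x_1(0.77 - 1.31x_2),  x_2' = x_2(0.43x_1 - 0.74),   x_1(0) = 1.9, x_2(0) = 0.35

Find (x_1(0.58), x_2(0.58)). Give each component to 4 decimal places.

2.2554, 0.3823

Heun on (x_1,x_2): k1 = f(t_n, state_n); k2 = f(t_n + h, state_n + h·k1); state_{n+1} = state_n + (h/2)·(k1 + k2).
0.000000: (1.900000, 0.350000)
  k1 = (0.591850, 0.026950)
  predictor → (2.071636, 0.357815)
  k2 = (0.624105, 0.053960)
  → (2.076313, 0.361732)
0.290000: (2.076313, 0.361732)
  k1 = (0.614861, 0.055278)
  predictor → (2.254623, 0.377763)
  k2 = (0.620317, 0.086692)
  → (2.255414, 0.382318)
(x_1(0.58), x_2(0.58)) ≈ (2.2554, 0.3823)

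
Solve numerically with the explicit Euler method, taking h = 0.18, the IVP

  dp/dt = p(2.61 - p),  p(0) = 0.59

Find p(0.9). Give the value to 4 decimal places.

Euler: p_{n+1} = p_n + h·f(t_n, p_n).
t=0.000000, p=0.590000: f=1.191800 → p ← 0.590000 + 0.18·1.191800 = 0.804524
t=0.180000, p=0.804524: f=1.452549 → p ← 0.804524 + 0.18·1.452549 = 1.065983
t=0.360000, p=1.065983: f=1.645896 → p ← 1.065983 + 0.18·1.645896 = 1.362244
t=0.540000, p=1.362244: f=1.699748 → p ← 1.362244 + 0.18·1.699748 = 1.668199
t=0.720000, p=1.668199: f=1.571112 → p ← 1.668199 + 0.18·1.571112 = 1.950999
p(0.9) ≈ 1.9510

1.9510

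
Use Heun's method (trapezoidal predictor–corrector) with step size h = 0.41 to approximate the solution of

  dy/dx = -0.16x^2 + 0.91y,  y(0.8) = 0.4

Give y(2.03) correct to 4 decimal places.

0.5685

Heun: k1 = f(x_n, y_n); k2 = f(x_n + h, y_n + h·k1); y_{n+1} = y_n + (h/2)·(k1 + k2).
x=0.800000, y=0.400000:
  k1 = f(0.800000, 0.400000) = 0.261600
  k2 = f(1.210000, 0.507256) = 0.227347
  y ← 0.400000 + (0.41/2)·(0.261600 + 0.227347) = 0.500234
x=1.210000, y=0.500234:
  k1 = f(1.210000, 0.500234) = 0.220957
  k2 = f(1.620000, 0.590827) = 0.117748
  y ← 0.500234 + (0.41/2)·(0.220957 + 0.117748) = 0.569669
x=1.620000, y=0.569669:
  k1 = f(1.620000, 0.569669) = 0.098495
  k2 = f(2.030000, 0.610051) = -0.104197
  y ← 0.569669 + (0.41/2)·(0.098495 + (-0.104197)) = 0.568500
y(2.03) ≈ 0.5685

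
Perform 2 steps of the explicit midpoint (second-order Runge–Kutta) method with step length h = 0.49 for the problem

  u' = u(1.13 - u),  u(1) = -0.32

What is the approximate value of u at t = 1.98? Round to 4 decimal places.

-1.6015

Midpoint: k1 = f(t_n, u_n); k2 = f(t_n + h/2, u_n + (h/2)·k1); u_{n+1} = u_n + h·k2.
t=1.000000, u=-0.320000:
  k1 = f(1.000000, -0.320000) = -0.464000
  k2 = f(1.245000, -0.433680) = -0.678137
  u ← -0.320000 + 0.49·(-0.678137) = -0.652287
t=1.490000, u=-0.652287:
  k1 = f(1.490000, -0.652287) = -1.162563
  k2 = f(1.735000, -0.937115) = -1.937124
  u ← -0.652287 + 0.49·(-1.937124) = -1.601478
u(1.98) ≈ -1.6015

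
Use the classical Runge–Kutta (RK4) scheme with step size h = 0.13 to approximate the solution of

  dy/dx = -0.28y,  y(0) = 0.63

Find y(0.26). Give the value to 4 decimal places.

0.5858

RK4: k1 = f(x_n, y_n); k2 = f(x_n + h/2, y_n + (h/2)·k1); k3 = f(x_n + h/2, y_n + (h/2)·k2); k4 = f(x_n + h, y_n + h·k3); y_{n+1} = y_n + (h/6)·(k1 + 2k2 + 2k3 + k4).
x=0.000000, y=0.630000:
  k1 = f(0.000000, 0.630000) = -0.176400
  k2 = f(0.065000, 0.618534) = -0.173190
  k3 = f(0.065000, 0.618743) = -0.173248
  k4 = f(0.130000, 0.607478) = -0.170094
  y ← 0.630000 + (0.13/6)·(k1 + 2k2 + 2k3 + k4) = 0.607480
x=0.130000, y=0.607480:
  k1 = f(0.130000, 0.607480) = -0.170094
  k2 = f(0.195000, 0.596424) = -0.166999
  k3 = f(0.195000, 0.596625) = -0.167055
  k4 = f(0.260000, 0.585763) = -0.164014
  y ← 0.607480 + (0.13/6)·(k1 + 2k2 + 2k3 + k4) = 0.585766
y(0.26) ≈ 0.5858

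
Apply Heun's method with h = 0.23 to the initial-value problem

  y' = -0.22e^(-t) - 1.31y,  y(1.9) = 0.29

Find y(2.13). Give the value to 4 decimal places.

0.2101

Heun: k1 = f(t_n, y_n); k2 = f(t_n + h, y_n + h·k1); y_{n+1} = y_n + (h/2)·(k1 + k2).
t=1.900000, y=0.290000:
  k1 = f(1.900000, 0.290000) = -0.412805
  k2 = f(2.130000, 0.195055) = -0.281666
  y ← 0.290000 + (0.23/2)·(-0.412805 + (-0.281666)) = 0.210136
y(2.13) ≈ 0.2101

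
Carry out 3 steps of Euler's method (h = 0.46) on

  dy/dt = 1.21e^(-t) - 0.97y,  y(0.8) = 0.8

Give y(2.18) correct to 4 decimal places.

Euler: y_{n+1} = y_n + h·f(t_n, y_n).
t=0.800000, y=0.800000: f=-0.232312 → y ← 0.800000 + 0.46·(-0.232312) = 0.693137
t=1.260000, y=0.693137: f=-0.329121 → y ← 0.693137 + 0.46·(-0.329121) = 0.541741
t=1.720000, y=0.541741: f=-0.308819 → y ← 0.541741 + 0.46·(-0.308819) = 0.399684
y(2.18) ≈ 0.3997

0.3997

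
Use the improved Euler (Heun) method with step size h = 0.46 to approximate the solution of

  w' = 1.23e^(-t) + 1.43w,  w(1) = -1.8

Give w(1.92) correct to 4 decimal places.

-5.7255

Heun: k1 = f(t_n, w_n); k2 = f(t_n + h, w_n + h·k1); w_{n+1} = w_n + (h/2)·(k1 + k2).
t=1.000000, w=-1.800000:
  k1 = f(1.000000, -1.800000) = -2.121508
  k2 = f(1.460000, -2.775894) = -3.683878
  w ← -1.800000 + (0.46/2)·(-2.121508 + (-3.683878)) = -3.135239
t=1.460000, w=-3.135239:
  k1 = f(1.460000, -3.135239) = -4.197741
  k2 = f(1.920000, -5.066199) = -7.064339
  w ← -3.135239 + (0.46/2)·(-4.197741 + (-7.064339)) = -5.725517
w(1.92) ≈ -5.7255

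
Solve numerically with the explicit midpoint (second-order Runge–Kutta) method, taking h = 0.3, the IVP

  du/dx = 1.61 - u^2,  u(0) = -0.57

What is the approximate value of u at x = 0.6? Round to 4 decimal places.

Midpoint: k1 = f(x_n, u_n); k2 = f(x_n + h/2, u_n + (h/2)·k1); u_{n+1} = u_n + h·k2.
x=0.000000, u=-0.570000:
  k1 = f(0.000000, -0.570000) = 1.285100
  k2 = f(0.150000, -0.377235) = 1.467694
  u ← -0.570000 + 0.3·1.467694 = -0.129692
x=0.300000, u=-0.129692:
  k1 = f(0.300000, -0.129692) = 1.593180
  k2 = f(0.450000, 0.109285) = 1.598057
  u ← -0.129692 + 0.3·1.598057 = 0.349725
u(0.6) ≈ 0.3497

0.3497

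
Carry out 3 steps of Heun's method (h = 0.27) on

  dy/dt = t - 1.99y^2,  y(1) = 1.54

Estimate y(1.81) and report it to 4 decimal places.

Heun: k1 = f(t_n, y_n); k2 = f(t_n + h, y_n + h·k1); y_{n+1} = y_n + (h/2)·(k1 + k2).
t=1.000000, y=1.540000:
  k1 = f(1.000000, 1.540000) = -3.719484
  k2 = f(1.270000, 0.535739) = 0.698837
  y ← 1.540000 + (0.27/2)·(-3.719484 + 0.698837) = 1.132213
t=1.270000, y=1.132213:
  k1 = f(1.270000, 1.132213) = -1.280992
  k2 = f(1.540000, 0.786345) = 0.309507
  y ← 1.132213 + (0.27/2)·(-1.280992 + 0.309507) = 1.001062
t=1.540000, y=1.001062:
  k1 = f(1.540000, 1.001062) = -0.454230
  k2 = f(1.810000, 0.878420) = 0.274472
  y ← 1.001062 + (0.27/2)·(-0.454230 + 0.274472) = 0.976795
y(1.81) ≈ 0.9768

0.9768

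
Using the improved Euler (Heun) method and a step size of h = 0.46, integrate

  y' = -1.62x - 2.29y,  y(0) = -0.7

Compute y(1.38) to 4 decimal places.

Heun: k1 = f(x_n, y_n); k2 = f(x_n + h, y_n + h·k1); y_{n+1} = y_n + (h/2)·(k1 + k2).
x=0.000000, y=-0.700000:
  k1 = f(0.000000, -0.700000) = 1.603000
  k2 = f(0.460000, 0.037380) = -0.830800
  y ← -0.700000 + (0.46/2)·(1.603000 + (-0.830800)) = -0.522394
x=0.460000, y=-0.522394:
  k1 = f(0.460000, -0.522394) = 0.451082
  k2 = f(0.920000, -0.314896) = -0.769288
  y ← -0.522394 + (0.46/2)·(0.451082 + (-0.769288)) = -0.595581
x=0.920000, y=-0.595581:
  k1 = f(0.920000, -0.595581) = -0.126519
  k2 = f(1.380000, -0.653780) = -0.738444
  y ← -0.595581 + (0.46/2)·(-0.126519 + (-0.738444)) = -0.794523
y(1.38) ≈ -0.7945

-0.7945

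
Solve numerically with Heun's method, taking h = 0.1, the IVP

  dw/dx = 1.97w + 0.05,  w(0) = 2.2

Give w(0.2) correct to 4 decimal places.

3.2674

Heun: k1 = f(x_n, w_n); k2 = f(x_n + h, w_n + h·k1); w_{n+1} = w_n + (h/2)·(k1 + k2).
x=0.000000, w=2.200000:
  k1 = f(0.000000, 2.200000) = 4.384000
  k2 = f(0.100000, 2.638400) = 5.247648
  w ← 2.200000 + (0.1/2)·(4.384000 + 5.247648) = 2.681582
x=0.100000, w=2.681582:
  k1 = f(0.100000, 2.681582) = 5.332717
  k2 = f(0.200000, 3.214854) = 6.383263
  w ← 2.681582 + (0.1/2)·(5.332717 + 6.383263) = 3.267381
w(0.2) ≈ 3.2674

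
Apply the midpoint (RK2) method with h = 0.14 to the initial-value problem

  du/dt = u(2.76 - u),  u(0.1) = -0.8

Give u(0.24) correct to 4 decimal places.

-1.3260

Midpoint: k1 = f(t_n, u_n); k2 = f(t_n + h/2, u_n + (h/2)·k1); u_{n+1} = u_n + h·k2.
t=0.100000, u=-0.800000:
  k1 = f(0.100000, -0.800000) = -2.848000
  k2 = f(0.170000, -0.999360) = -3.756954
  u ← -0.800000 + 0.14·(-3.756954) = -1.325974
u(0.24) ≈ -1.3260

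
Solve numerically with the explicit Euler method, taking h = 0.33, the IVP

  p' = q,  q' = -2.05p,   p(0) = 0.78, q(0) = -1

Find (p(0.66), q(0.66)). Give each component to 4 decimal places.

Euler on (p,q): p_{n+1} = p_n + h·p', q_{n+1} = q_n + h·q'.
0.000000: (0.780000, -1.000000); f=(-1.000000, -1.599000) → (0.450000, -1.527670)
0.330000: (0.450000, -1.527670); f=(-1.527670, -0.922500) → (-0.054131, -1.832095)
(p(0.66), q(0.66)) ≈ (-0.0541, -1.8321)

-0.0541, -1.8321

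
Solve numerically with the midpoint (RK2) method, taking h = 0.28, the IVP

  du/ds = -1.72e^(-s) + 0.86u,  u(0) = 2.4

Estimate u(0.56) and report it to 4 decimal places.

2.9042

Midpoint: k1 = f(s_n, u_n); k2 = f(s_n + h/2, u_n + (h/2)·k1); u_{n+1} = u_n + h·k2.
s=0.000000, u=2.400000:
  k1 = f(0.000000, 2.400000) = 0.344000
  k2 = f(0.140000, 2.448160) = 0.610121
  u ← 2.400000 + 0.28·0.610121 = 2.570834
s=0.280000, u=2.570834:
  k1 = f(0.280000, 2.570834) = 0.910969
  k2 = f(0.420000, 2.698370) = 1.190477
  u ← 2.570834 + 0.28·1.190477 = 2.904168
u(0.56) ≈ 2.9042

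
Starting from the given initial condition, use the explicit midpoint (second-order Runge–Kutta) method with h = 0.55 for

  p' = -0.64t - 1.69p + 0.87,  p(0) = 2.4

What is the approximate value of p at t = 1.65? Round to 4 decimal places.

0.3248

Midpoint: k1 = f(t_n, p_n); k2 = f(t_n + h/2, p_n + (h/2)·k1); p_{n+1} = p_n + h·k2.
t=0.000000, p=2.400000:
  k1 = f(0.000000, 2.400000) = -3.186000
  k2 = f(0.275000, 1.523850) = -1.881306
  p ← 2.400000 + 0.55·(-1.881306) = 1.365281
t=0.550000, p=1.365281:
  k1 = f(0.550000, 1.365281) = -1.789326
  k2 = f(0.825000, 0.873217) = -1.133737
  p ← 1.365281 + 0.55·(-1.133737) = 0.741726
t=1.100000, p=0.741726:
  k1 = f(1.100000, 0.741726) = -1.087518
  k2 = f(1.375000, 0.442659) = -0.758094
  p ← 0.741726 + 0.55·(-0.758094) = 0.324775
p(1.65) ≈ 0.3248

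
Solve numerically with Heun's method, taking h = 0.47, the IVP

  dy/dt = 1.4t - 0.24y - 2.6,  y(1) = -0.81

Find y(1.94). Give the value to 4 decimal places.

-1.0699

Heun: k1 = f(t_n, y_n); k2 = f(t_n + h, y_n + h·k1); y_{n+1} = y_n + (h/2)·(k1 + k2).
t=1.000000, y=-0.810000:
  k1 = f(1.000000, -0.810000) = -1.005600
  k2 = f(1.470000, -1.282632) = -0.234168
  y ← -0.810000 + (0.47/2)·(-1.005600 + (-0.234168)) = -1.101346
t=1.470000, y=-1.101346:
  k1 = f(1.470000, -1.101346) = -0.277677
  k2 = f(1.940000, -1.231854) = 0.411645
  y ← -1.101346 + (0.47/2)·(-0.277677 + 0.411645) = -1.069863
y(1.94) ≈ -1.0699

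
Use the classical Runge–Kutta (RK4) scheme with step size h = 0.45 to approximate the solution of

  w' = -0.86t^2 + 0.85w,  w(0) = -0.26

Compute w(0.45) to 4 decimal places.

-0.4100

RK4: k1 = f(t_n, w_n); k2 = f(t_n + h/2, w_n + (h/2)·k1); k3 = f(t_n + h/2, w_n + (h/2)·k2); k4 = f(t_n + h, w_n + h·k3); w_{n+1} = w_n + (h/6)·(k1 + 2k2 + 2k3 + k4).
t=0.000000, w=-0.260000:
  k1 = f(0.000000, -0.260000) = -0.221000
  k2 = f(0.225000, -0.309725) = -0.306804
  k3 = f(0.225000, -0.329031) = -0.323214
  k4 = f(0.450000, -0.405446) = -0.518779
  w ← -0.260000 + (0.45/6)·(k1 + 2k2 + 2k3 + k4) = -0.409986
w(0.45) ≈ -0.4100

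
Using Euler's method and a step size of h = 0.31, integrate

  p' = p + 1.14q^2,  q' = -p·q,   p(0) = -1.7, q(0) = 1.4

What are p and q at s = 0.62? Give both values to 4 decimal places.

-0.3949, 3.1546

Euler on (p,q): p_{n+1} = p_n + h·p', q_{n+1} = q_n + h·q'.
0.000000: (-1.700000, 1.400000); f=(0.534400, 2.380000) → (-1.534336, 2.137800)
0.310000: (-1.534336, 2.137800); f=(3.675679, 3.280104) → (-0.394875, 3.154632)
(p(0.62), q(0.62)) ≈ (-0.3949, 3.1546)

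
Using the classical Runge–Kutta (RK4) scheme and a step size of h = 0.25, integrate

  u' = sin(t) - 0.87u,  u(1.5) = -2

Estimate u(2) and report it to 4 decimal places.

RK4: k1 = f(t_n, u_n); k2 = f(t_n + h/2, u_n + (h/2)·k1); k3 = f(t_n + h/2, u_n + (h/2)·k2); k4 = f(t_n + h, u_n + h·k3); u_{n+1} = u_n + (h/6)·(k1 + 2k2 + 2k3 + k4).
t=1.500000, u=-2.000000:
  k1 = f(1.500000, -2.000000) = 2.737495
  k2 = f(1.625000, -1.657813) = 2.440829
  k3 = f(1.625000, -1.694896) = 2.473091
  k4 = f(1.750000, -1.381727) = 2.186089
  u ← -2.000000 + (0.25/6)·(k1 + 2k2 + 2k3 + k4) = -1.385357
t=1.750000, u=-1.385357:
  k1 = f(1.750000, -1.385357) = 2.189247
  k2 = f(1.875000, -1.111701) = 1.921266
  k3 = f(1.875000, -1.145199) = 1.950409
  k4 = f(2.000000, -0.897755) = 1.690344
  u ← -1.385357 + (0.25/6)·(k1 + 2k2 + 2k3 + k4) = -0.901068
u(2) ≈ -0.9011

-0.9011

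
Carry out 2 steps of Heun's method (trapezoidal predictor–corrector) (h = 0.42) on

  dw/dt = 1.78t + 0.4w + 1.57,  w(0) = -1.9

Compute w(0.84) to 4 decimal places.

Heun: k1 = f(t_n, w_n); k2 = f(t_n + h, w_n + h·k1); w_{n+1} = w_n + (h/2)·(k1 + k2).
t=0.000000, w=-1.900000:
  k1 = f(0.000000, -1.900000) = 0.810000
  k2 = f(0.420000, -1.559800) = 1.693680
  w ← -1.900000 + (0.42/2)·(0.810000 + 1.693680) = -1.374227
t=0.420000, w=-1.374227:
  k1 = f(0.420000, -1.374227) = 1.767909
  k2 = f(0.840000, -0.631705) = 2.812518
  w ← -1.374227 + (0.42/2)·(1.767909 + 2.812518) = -0.412338
w(0.84) ≈ -0.4123

-0.4123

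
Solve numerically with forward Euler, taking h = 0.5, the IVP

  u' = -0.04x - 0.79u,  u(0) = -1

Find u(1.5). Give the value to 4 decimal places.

-0.2475

Euler: u_{n+1} = u_n + h·f(x_n, u_n).
x=0.000000, u=-1.000000: f=0.790000 → u ← -1.000000 + 0.5·0.790000 = -0.605000
x=0.500000, u=-0.605000: f=0.457950 → u ← -0.605000 + 0.5·0.457950 = -0.376025
x=1.000000, u=-0.376025: f=0.257060 → u ← -0.376025 + 0.5·0.257060 = -0.247495
u(1.5) ≈ -0.2475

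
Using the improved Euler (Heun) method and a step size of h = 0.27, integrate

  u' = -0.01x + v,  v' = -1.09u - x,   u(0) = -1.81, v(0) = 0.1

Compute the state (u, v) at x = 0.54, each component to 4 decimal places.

-1.4945, 0.9632

Heun on (u,v): k1 = f(x_n, state_n); k2 = f(x_n + h, state_n + h·k1); state_{n+1} = state_n + (h/2)·(k1 + k2).
0.000000: (-1.810000, 0.100000)
  k1 = (0.100000, 1.972900)
  predictor → (-1.783000, 0.632683)
  k2 = (0.629983, 1.673470)
  → (-1.711452, 0.592260)
0.270000: (-1.711452, 0.592260)
  k1 = (0.589560, 1.595483)
  predictor → (-1.552271, 1.023040)
  k2 = (1.017640, 1.151976)
  → (-1.494480, 0.963167)
(u(0.54), v(0.54)) ≈ (-1.4945, 0.9632)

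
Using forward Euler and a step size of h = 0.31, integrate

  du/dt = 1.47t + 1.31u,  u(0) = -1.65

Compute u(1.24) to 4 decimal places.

-5.3495

Euler: u_{n+1} = u_n + h·f(t_n, u_n).
t=0.000000, u=-1.650000: f=-2.161500 → u ← -1.650000 + 0.31·(-2.161500) = -2.320065
t=0.310000, u=-2.320065: f=-2.583585 → u ← -2.320065 + 0.31·(-2.583585) = -3.120976
t=0.620000, u=-3.120976: f=-3.177079 → u ← -3.120976 + 0.31·(-3.177079) = -4.105871
t=0.930000, u=-4.105871: f=-4.011591 → u ← -4.105871 + 0.31·(-4.011591) = -5.349464
u(1.24) ≈ -5.3495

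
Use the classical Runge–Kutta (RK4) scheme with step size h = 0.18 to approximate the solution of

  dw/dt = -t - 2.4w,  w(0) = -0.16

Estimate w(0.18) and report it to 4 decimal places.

-0.1180

RK4: k1 = f(t_n, w_n); k2 = f(t_n + h/2, w_n + (h/2)·k1); k3 = f(t_n + h/2, w_n + (h/2)·k2); k4 = f(t_n + h, w_n + h·k3); w_{n+1} = w_n + (h/6)·(k1 + 2k2 + 2k3 + k4).
t=0.000000, w=-0.160000:
  k1 = f(0.000000, -0.160000) = 0.384000
  k2 = f(0.090000, -0.125440) = 0.211056
  k3 = f(0.090000, -0.141005) = 0.248412
  k4 = f(0.180000, -0.115286) = 0.096686
  w ← -0.160000 + (0.18/6)·(k1 + 2k2 + 2k3 + k4) = -0.118011
w(0.18) ≈ -0.1180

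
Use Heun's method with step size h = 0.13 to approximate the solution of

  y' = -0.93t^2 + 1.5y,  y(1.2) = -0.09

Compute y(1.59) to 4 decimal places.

-1.0903

Heun: k1 = f(t_n, y_n); k2 = f(t_n + h, y_n + h·k1); y_{n+1} = y_n + (h/2)·(k1 + k2).
t=1.200000, y=-0.090000:
  k1 = f(1.200000, -0.090000) = -1.474200
  k2 = f(1.330000, -0.281646) = -2.067546
  y ← -0.090000 + (0.13/2)·(-1.474200 + (-2.067546)) = -0.320213
t=1.330000, y=-0.320213:
  k1 = f(1.330000, -0.320213) = -2.125397
  k2 = f(1.460000, -0.596515) = -2.877161
  y ← -0.320213 + (0.13/2)·(-2.125397 + (-2.877161)) = -0.645380
t=1.460000, y=-0.645380:
  k1 = f(1.460000, -0.645380) = -2.950458
  k2 = f(1.590000, -1.028939) = -3.894542
  y ← -0.645380 + (0.13/2)·(-2.950458 + (-3.894542)) = -1.090305
y(1.59) ≈ -1.0903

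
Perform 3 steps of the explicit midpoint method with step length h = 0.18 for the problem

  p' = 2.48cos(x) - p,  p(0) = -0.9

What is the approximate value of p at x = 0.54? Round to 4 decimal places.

Midpoint: k1 = f(x_n, p_n); k2 = f(x_n + h/2, p_n + (h/2)·k1); p_{n+1} = p_n + h·k2.
x=0.000000, p=-0.900000:
  k1 = f(0.000000, -0.900000) = 3.380000
  k2 = f(0.090000, -0.595800) = 3.065763
  p ← -0.900000 + 0.18·3.065763 = -0.348163
x=0.180000, p=-0.348163:
  k1 = f(0.180000, -0.348163) = 2.788095
  k2 = f(0.270000, -0.097234) = 2.487386
  p ← -0.348163 + 0.18·2.487386 = 0.099567
x=0.360000, p=0.099567:
  k1 = f(0.360000, 0.099567) = 2.221457
  k2 = f(0.450000, 0.299498) = 1.933611
  p ← 0.099567 + 0.18·1.933611 = 0.447617
p(0.54) ≈ 0.4476

0.4476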